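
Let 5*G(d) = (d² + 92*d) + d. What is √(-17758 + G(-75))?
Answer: 2*I*√4507 ≈ 134.27*I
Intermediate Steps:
G(d) = d²/5 + 93*d/5 (G(d) = ((d² + 92*d) + d)/5 = (d² + 93*d)/5 = d²/5 + 93*d/5)
√(-17758 + G(-75)) = √(-17758 + (⅕)*(-75)*(93 - 75)) = √(-17758 + (⅕)*(-75)*18) = √(-17758 - 270) = √(-18028) = 2*I*√4507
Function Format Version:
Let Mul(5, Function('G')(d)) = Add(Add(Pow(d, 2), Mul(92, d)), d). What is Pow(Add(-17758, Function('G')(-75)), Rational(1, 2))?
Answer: Mul(2, I, Pow(4507, Rational(1, 2))) ≈ Mul(134.27, I)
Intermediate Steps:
Function('G')(d) = Add(Mul(Rational(1, 5), Pow(d, 2)), Mul(Rational(93, 5), d)) (Function('G')(d) = Mul(Rational(1, 5), Add(Add(Pow(d, 2), Mul(92, d)), d)) = Mul(Rational(1, 5), Add(Pow(d, 2), Mul(93, d))) = Add(Mul(Rational(1, 5), Pow(d, 2)), Mul(Rational(93, 5), d)))
Pow(Add(-17758, Function('G')(-75)), Rational(1, 2)) = Pow(Add(-17758, Mul(Rational(1, 5), -75, Add(93, -75))), Rational(1, 2)) = Pow(Add(-17758, Mul(Rational(1, 5), -75, 18)), Rational(1, 2)) = Pow(Add(-17758, -270), Rational(1, 2)) = Pow(-18028, Rational(1, 2)) = Mul(2, I, Pow(4507, Rational(1, 2)))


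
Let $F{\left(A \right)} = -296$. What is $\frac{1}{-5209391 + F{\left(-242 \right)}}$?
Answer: $- \frac{1}{5209687} \approx -1.9195 \cdot 10^{-7}$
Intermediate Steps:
$\frac{1}{-5209391 + F{\left(-242 \right)}} = \frac{1}{-5209391 - 296} = \frac{1}{-5209687} = - \frac{1}{5209687}$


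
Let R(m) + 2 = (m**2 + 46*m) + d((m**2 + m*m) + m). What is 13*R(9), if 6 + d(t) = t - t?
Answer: 6331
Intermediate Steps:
d(t) = -6 (d(t) = -6 + (t - t) = -6 + 0 = -6)
R(m) = -8 + m**2 + 46*m (R(m) = -2 + ((m**2 + 46*m) - 6) = -2 + (-6 + m**2 + 46*m) = -8 + m**2 + 46*m)
13*R(9) = 13*(-8 + 9**2 + 46*9) = 13*(-8 + 81 + 414) = 13*487 = 6331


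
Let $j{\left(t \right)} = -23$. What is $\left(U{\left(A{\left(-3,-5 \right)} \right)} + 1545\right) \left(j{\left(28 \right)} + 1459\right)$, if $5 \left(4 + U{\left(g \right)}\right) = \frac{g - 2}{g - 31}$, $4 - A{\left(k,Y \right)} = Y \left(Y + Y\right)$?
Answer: $\frac{852026188}{385} \approx 2.2131 \cdot 10^{6}$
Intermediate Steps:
$A{\left(k,Y \right)} = 4 - 2 Y^{2}$ ($A{\left(k,Y \right)} = 4 - Y \left(Y + Y\right) = 4 - Y 2 Y = 4 - 2 Y^{2}$)
$U{\left(g \right)} = -4 + \frac{-2 + g}{5 \left(-31 + g\right)}$ ($U{\left(g \right)} = -4 + \frac{\left(g - 2\right) \frac{1}{g - 31}}{5} = -4 + \frac{\left(-2 + g\right) \frac{1}{-31 + g}}{5} = -4 + \frac{\frac{1}{-31 + g} \left(-2 + g\right)}{5} = -4 + \frac{-2 + g}{5 \left(-31 + g\right)}$)
$\left(U{\left(A{\left(-3,-5 \right)} \right)} + 1545\right) \left(j{\left(28 \right)} + 1459\right) = \left(\frac{618 - 19 \left(4 - 2 \left(-5\right)^{2}\right)}{5 \left(-31 + \left(4 - 2 \left(-5\right)^{2}\right)\right)} + 1545\right) \left(-23 + 1459\right) = \left(\frac{618 - 19 \left(4 - 50\right)}{5 \left(-31 + \left(4 - 50\right)\right)} + 1545\right) 1436 = \left(\frac{618 - -874}{5 \left(-31 - 46\right)} + 1545\right) 1436 = \left(\frac{618 + 874}{5 \left(-77\right)} + 1545\right) 1436 = \left(\frac{1}{5} \left(- \frac{1}{77}\right) 1492 + 1545\right) 1436 = \left(- \frac{1492}{385} + 1545\right) 1436 = \frac{593333}{385} \cdot 1436 = \frac{852026188}{385}$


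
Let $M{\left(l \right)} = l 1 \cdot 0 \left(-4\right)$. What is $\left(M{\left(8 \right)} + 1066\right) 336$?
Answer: $358176$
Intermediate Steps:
$M{\left(l \right)} = 0$ ($M{\left(l \right)} = l 0 \left(-4\right) = 0 \left(-4\right) = 0$)
$\left(M{\left(8 \right)} + 1066\right) 336 = \left(0 + 1066\right) 336 = 1066 \cdot 336 = 358176$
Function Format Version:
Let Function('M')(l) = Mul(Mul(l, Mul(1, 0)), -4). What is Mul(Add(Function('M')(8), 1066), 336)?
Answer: 358176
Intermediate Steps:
Function('M')(l) = 0 (Function('M')(l) = Mul(Mul(l, 0), -4) = Mul(0, -4) = 0)
Mul(Add(Function('M')(8), 1066), 336) = Mul(Add(0, 1066), 336) = Mul(1066, 336) = 358176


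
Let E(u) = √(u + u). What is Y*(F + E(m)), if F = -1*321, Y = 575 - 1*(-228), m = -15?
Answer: -257763 + 803*I*√30 ≈ -2.5776e+5 + 4398.2*I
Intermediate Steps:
E(u) = √2*√u (E(u) = √(2*u) = √2*√u)
Y = 803 (Y = 575 + 228 = 803)
F = -321
Y*(F + E(m)) = 803*(-321 + √2*√(-15)) = 803*(-321 + √2*(I*√15)) = 803*(-321 + I*√30) = -257763 + 803*I*√30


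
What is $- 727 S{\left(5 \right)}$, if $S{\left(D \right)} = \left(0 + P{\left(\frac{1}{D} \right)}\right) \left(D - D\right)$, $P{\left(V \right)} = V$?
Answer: $0$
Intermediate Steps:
$S{\left(D \right)} = 0$ ($S{\left(D \right)} = \left(0 + \frac{1}{D}\right) \left(D - D\right) = \frac{1}{D} 0 = 0$)
$- 727 S{\left(5 \right)} = \left(-727\right) 0 = 0$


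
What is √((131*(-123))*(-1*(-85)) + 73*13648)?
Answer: I*√373301 ≈ 610.98*I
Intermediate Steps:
√((131*(-123))*(-1*(-85)) + 73*13648) = √(-16113*85 + 996304) = √(-1369605 + 996304) = √(-373301) = I*√373301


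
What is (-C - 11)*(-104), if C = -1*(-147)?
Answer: 16432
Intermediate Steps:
C = 147
(-C - 11)*(-104) = (-1*147 - 11)*(-104) = (-147 - 11)*(-104) = -158*(-104) = 16432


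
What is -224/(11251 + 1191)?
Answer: -112/6221 ≈ -0.018004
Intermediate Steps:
-224/(11251 + 1191) = -224/12442 = (1/12442)*(-224) = -112/6221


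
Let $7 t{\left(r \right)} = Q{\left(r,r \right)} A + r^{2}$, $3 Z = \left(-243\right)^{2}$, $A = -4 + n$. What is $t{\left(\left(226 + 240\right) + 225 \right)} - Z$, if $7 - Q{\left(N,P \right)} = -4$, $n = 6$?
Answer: $\frac{339722}{7} \approx 48532.0$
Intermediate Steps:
$Q{\left(N,P \right)} = 11$ ($Q{\left(N,P \right)} = 7 - -4 = 7 + 4 = 11$)
$A = 2$ ($A = -4 + 6 = 2$)
$Z = 19683$ ($Z = \frac{\left(-243\right)^{2}}{3} = \frac{1}{3} \cdot 59049 = 19683$)
$t{\left(r \right)} = \frac{22}{7} + \frac{r^{2}}{7}$ ($t{\left(r \right)} = \frac{11 \cdot 2 + r^{2}}{7} = \frac{22 + r^{2}}{7} = \frac{22}{7} + \frac{r^{2}}{7}$)
$t{\left(\left(226 + 240\right) + 225 \right)} - Z = \left(\frac{22}{7} + \frac{\left(\left(226 + 240\right) + 225\right)^{2}}{7}\right) - 19683 = \left(\frac{22}{7} + \frac{\left(466 + 225\right)^{2}}{7}\right) - 19683 = \left(\frac{22}{7} + \frac{691^{2}}{7}\right) - 19683 = \left(\frac{22}{7} + \frac{1}{7} \cdot 477481\right) - 19683 = \left(\frac{22}{7} + \frac{477481}{7}\right) - 19683 = \frac{477503}{7} - 19683 = \frac{339722}{7}$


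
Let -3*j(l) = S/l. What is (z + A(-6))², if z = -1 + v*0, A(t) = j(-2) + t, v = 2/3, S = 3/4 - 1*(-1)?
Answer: 25921/576 ≈ 45.002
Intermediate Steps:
S = 7/4 (S = 3*(¼) + 1 = ¾ + 1 = 7/4 ≈ 1.7500)
j(l) = -7/(12*l)
v = ⅔ (v = 2*(⅓) = ⅔ ≈ 0.66667)
A(t) = 7/24 + t (A(t) = -7/12/(-2) + t = -7/12*(-½) + t = 7/24 + t)
z = -1 (z = -1 + (⅔)*0 = -1 + 0 = -1)
(z + A(-6))² = (-1 + (7/24 - 6))² = (-1 - 137/24)² = (-161/24)² = 25921/576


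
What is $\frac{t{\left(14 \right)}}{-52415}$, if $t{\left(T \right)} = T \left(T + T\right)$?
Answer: $- \frac{392}{52415} \approx -0.0074788$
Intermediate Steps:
$t{\left(T \right)} = 2 T^{2}$ ($t{\left(T \right)} = T 2 T = 2 T^{2}$)
$\frac{t{\left(14 \right)}}{-52415} = \frac{2 \cdot 14^{2}}{-52415} = 2 \cdot 196 \left(- \frac{1}{52415}\right) = 392 \left(- \frac{1}{52415}\right) = - \frac{392}{52415}$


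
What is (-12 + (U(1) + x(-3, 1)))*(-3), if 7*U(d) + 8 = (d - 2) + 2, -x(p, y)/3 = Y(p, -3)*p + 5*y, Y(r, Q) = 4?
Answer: -24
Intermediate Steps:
x(p, y) = -15*y - 12*p (x(p, y) = -3*(4*p + 5*y) = -15*y - 12*p)
U(d) = -8/7 + d/7 (U(d) = -8/7 + ((d - 2) + 2)/7 = -8/7 + ((-2 + d) + 2)/7 = -8/7 + d/7)
(-12 + (U(1) + x(-3, 1)))*(-3) = (-12 + ((-8/7 + (⅐)*1) + (-15*1 - 12*(-3))))*(-3) = (-12 + ((-8/7 + ⅐) + (-15 + 36)))*(-3) = (-12 + (-1 + 21))*(-3) = (-12 + 20)*(-3) = 8*(-3) = -24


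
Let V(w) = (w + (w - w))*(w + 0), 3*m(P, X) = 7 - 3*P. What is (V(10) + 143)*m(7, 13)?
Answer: -1134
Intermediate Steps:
m(P, X) = 7/3 - P (m(P, X) = (7 - 3*P)/3 = 7/3 - P)
V(w) = w² (V(w) = (w + 0)*w = w*w = w²)
(V(10) + 143)*m(7, 13) = (10² + 143)*(7/3 - 1*7) = (100 + 143)*(7/3 - 7) = 243*(-14/3) = -1134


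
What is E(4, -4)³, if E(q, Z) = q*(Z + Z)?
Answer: -32768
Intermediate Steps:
E(q, Z) = 2*Z*q (E(q, Z) = q*(2*Z) = 2*Z*q)
E(4, -4)³ = (2*(-4)*4)³ = (-32)³ = -32768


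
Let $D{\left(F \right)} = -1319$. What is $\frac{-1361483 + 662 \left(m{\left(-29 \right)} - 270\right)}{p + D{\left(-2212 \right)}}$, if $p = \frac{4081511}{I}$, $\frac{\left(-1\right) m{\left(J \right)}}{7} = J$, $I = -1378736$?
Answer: $\frac{1938278082032}{1822634295} \approx 1063.4$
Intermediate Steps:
$m{\left(J \right)} = - 7 J$
$p = - \frac{4081511}{1378736}$ ($p = \frac{4081511}{-1378736} = 4081511 \left(- \frac{1}{1378736}\right) = - \frac{4081511}{1378736} \approx -2.9603$)
$\frac{-1361483 + 662 \left(m{\left(-29 \right)} - 270\right)}{p + D{\left(-2212 \right)}} = \frac{-1361483 + 662 \left(\left(-7\right) \left(-29\right) - 270\right)}{- \frac{4081511}{1378736} - 1319} = \frac{-1361483 + 662 \left(203 - 270\right)}{- \frac{1822634295}{1378736}} = \left(-1361483 + 662 \left(-67\right)\right) \left(- \frac{1378736}{1822634295}\right) = \left(-1361483 - 44354\right) \left(- \frac{1378736}{1822634295}\right) = \left(-1405837\right) \left(- \frac{1378736}{1822634295}\right) = \frac{1938278082032}{1822634295}$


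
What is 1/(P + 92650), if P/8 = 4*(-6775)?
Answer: -1/124150 ≈ -8.0548e-6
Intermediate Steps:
P = -216800 (P = 8*(4*(-6775)) = 8*(-27100) = -216800)
1/(P + 92650) = 1/(-216800 + 92650) = 1/(-124150) = -1/124150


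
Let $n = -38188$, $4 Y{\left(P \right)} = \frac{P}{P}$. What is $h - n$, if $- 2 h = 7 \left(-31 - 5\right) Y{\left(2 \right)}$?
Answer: $\frac{76439}{2} \approx 38220.0$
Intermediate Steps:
$Y{\left(P \right)} = \frac{1}{4}$ ($Y{\left(P \right)} = \frac{P \frac{1}{P}}{4} = \frac{1}{4} \cdot 1 = \frac{1}{4}$)
$h = \frac{63}{2}$ ($h = - \frac{7 \left(-31 - 5\right) \frac{1}{4}}{2} = - \frac{7 \left(\left(-36\right) \frac{1}{4}\right)}{2} = - \frac{7 \left(-9\right)}{2} = \left(- \frac{1}{2}\right) \left(-63\right) = \frac{63}{2} \approx 31.5$)
$h - n = \frac{63}{2} - -38188 = \frac{63}{2} + 38188 = \frac{76439}{2}$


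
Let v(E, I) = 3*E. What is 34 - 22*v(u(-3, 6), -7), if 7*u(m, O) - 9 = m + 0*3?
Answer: -158/7 ≈ -22.571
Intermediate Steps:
u(m, O) = 9/7 + m/7 (u(m, O) = 9/7 + (m + 0*3)/7 = 9/7 + (m + 0)/7 = 9/7 + m/7)
34 - 22*v(u(-3, 6), -7) = 34 - 66*(9/7 + (1/7)*(-3)) = 34 - 66*(9/7 - 3/7) = 34 - 66*6/7 = 34 - 22*18/7 = 34 - 396/7 = -158/7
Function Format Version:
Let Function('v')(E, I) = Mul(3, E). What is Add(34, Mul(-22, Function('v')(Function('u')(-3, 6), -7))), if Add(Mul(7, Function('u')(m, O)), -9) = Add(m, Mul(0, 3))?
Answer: Rational(-158, 7) ≈ -22.571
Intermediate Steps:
Function('u')(m, O) = Add(Rational(9, 7), Mul(Rational(1, 7), m)) (Function('u')(m, O) = Add(Rational(9, 7), Mul(Rational(1, 7), Add(m, Mul(0, 3)))) = Add(Rational(9, 7), Mul(Rational(1, 7), Add(m, 0))) = Add(Rational(9, 7), Mul(Rational(1, 7), m)))
Add(34, Mul(-22, Function('v')(Function('u')(-3, 6), -7))) = Add(34, Mul(-22, Mul(3, Add(Rational(9, 7), Mul(Rational(1, 7), -3))))) = Add(34, Mul(-22, Mul(3, Add(Rational(9, 7), Rational(-3, 7))))) = Add(34, Mul(-22, Mul(3, Rational(6, 7)))) = Add(34, Mul(-22, Rational(18, 7))) = Add(34, Rational(-396, 7)) = Rational(-158, 7)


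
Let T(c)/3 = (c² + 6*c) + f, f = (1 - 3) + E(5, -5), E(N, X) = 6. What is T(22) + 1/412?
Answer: 766321/412 ≈ 1860.0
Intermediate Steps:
f = 4 (f = (1 - 3) + 6 = -2 + 6 = 4)
T(c) = 12 + 3*c² + 18*c (T(c) = 3*((c² + 6*c) + 4) = 3*(4 + c² + 6*c) = 12 + 3*c² + 18*c)
T(22) + 1/412 = (12 + 3*22² + 18*22) + 1/412 = (12 + 3*484 + 396) + 1/412 = (12 + 1452 + 396) + 1/412 = 1860 + 1/412 = 766321/412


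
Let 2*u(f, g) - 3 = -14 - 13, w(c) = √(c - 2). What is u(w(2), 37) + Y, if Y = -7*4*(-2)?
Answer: 44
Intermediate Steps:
w(c) = √(-2 + c)
u(f, g) = -12 (u(f, g) = 3/2 + (-14 - 13)/2 = 3/2 + (½)*(-27) = 3/2 - 27/2 = -12)
Y = 56 (Y = -28*(-2) = 56)
u(w(2), 37) + Y = -12 + 56 = 44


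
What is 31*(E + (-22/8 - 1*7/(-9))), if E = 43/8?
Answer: 7595/72 ≈ 105.49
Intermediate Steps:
E = 43/8 (E = 43*(⅛) = 43/8 ≈ 5.3750)
31*(E + (-22/8 - 1*7/(-9))) = 31*(43/8 + (-22/8 - 1*7/(-9))) = 31*(43/8 + (-22*⅛ - 7*(-⅑))) = 31*(43/8 + (-11/4 + 7/9)) = 31*(43/8 - 71/36) = 31*(245/72) = 7595/72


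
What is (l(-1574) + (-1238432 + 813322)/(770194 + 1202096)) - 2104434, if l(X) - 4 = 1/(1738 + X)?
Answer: -68068965187655/32345556 ≈ -2.1044e+6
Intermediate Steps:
l(X) = 4 + 1/(1738 + X)
(l(-1574) + (-1238432 + 813322)/(770194 + 1202096)) - 2104434 = ((6953 + 4*(-1574))/(1738 - 1574) + (-1238432 + 813322)/(770194 + 1202096)) - 2104434 = ((6953 - 6296)/164 - 425110/1972290) - 2104434 = ((1/164)*657 - 425110*1/1972290) - 2104434 = (657/164 - 42511/197229) - 2104434 = 122607649/32345556 - 2104434 = -68068965187655/32345556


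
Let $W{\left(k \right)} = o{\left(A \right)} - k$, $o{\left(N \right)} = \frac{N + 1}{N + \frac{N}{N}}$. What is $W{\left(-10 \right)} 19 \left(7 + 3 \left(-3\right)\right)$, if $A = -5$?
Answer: $-418$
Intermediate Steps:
$o{\left(N \right)} = 1$ ($o{\left(N \right)} = \frac{1 + N}{N + 1} = \frac{1 + N}{1 + N} = 1$)
$W{\left(k \right)} = 1 - k$
$W{\left(-10 \right)} 19 \left(7 + 3 \left(-3\right)\right) = \left(1 - -10\right) 19 \left(7 + 3 \left(-3\right)\right) = \left(1 + 10\right) 19 \left(7 - 9\right) = 11 \cdot 19 \left(-2\right) = 209 \left(-2\right) = -418$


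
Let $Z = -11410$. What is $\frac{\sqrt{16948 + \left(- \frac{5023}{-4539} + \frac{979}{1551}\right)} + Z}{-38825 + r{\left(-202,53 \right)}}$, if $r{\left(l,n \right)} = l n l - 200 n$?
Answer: $- \frac{11410}{2113187} + \frac{\sqrt{771398991380526}}{450812522271} \approx -0.0053378$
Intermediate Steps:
$r{\left(l,n \right)} = - 200 n + n l^{2}$ ($r{\left(l,n \right)} = n l^{2} - 200 n = - 200 n + n l^{2}$)
$\frac{\sqrt{16948 + \left(- \frac{5023}{-4539} + \frac{979}{1551}\right)} + Z}{-38825 + r{\left(-202,53 \right)}} = \frac{\sqrt{16948 + \left(- \frac{5023}{-4539} + \frac{979}{1551}\right)} - 11410}{-38825 + 53 \left(-200 + \left(-202\right)^{2}\right)} = \frac{\sqrt{16948 + \left(\left(-5023\right) \left(- \frac{1}{4539}\right) + 979 \cdot \frac{1}{1551}\right)} - 11410}{-38825 + 53 \left(-200 + 40804\right)} = \frac{\sqrt{16948 + \left(\frac{5023}{4539} + \frac{89}{141}\right)} - 11410}{-38825 + 53 \cdot 40604} = \frac{\sqrt{16948 + \frac{370738}{213333}} - 11410}{-38825 + 2152012} = \frac{\sqrt{\frac{3615938422}{213333}} - 11410}{2113187} = \left(\frac{\sqrt{771398991380526}}{213333} - 11410\right) \frac{1}{2113187} = \left(-11410 + \frac{\sqrt{771398991380526}}{213333}\right) \frac{1}{2113187} = - \frac{11410}{2113187} + \frac{\sqrt{771398991380526}}{450812522271}$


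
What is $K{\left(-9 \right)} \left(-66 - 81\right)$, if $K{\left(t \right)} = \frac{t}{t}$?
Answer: $-147$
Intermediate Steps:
$K{\left(t \right)} = 1$
$K{\left(-9 \right)} \left(-66 - 81\right) = 1 \left(-66 - 81\right) = 1 \left(-147\right) = -147$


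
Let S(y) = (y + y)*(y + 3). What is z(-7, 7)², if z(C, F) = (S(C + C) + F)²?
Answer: 9845600625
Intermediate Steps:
S(y) = 2*y*(3 + y) (S(y) = (2*y)*(3 + y) = 2*y*(3 + y))
z(C, F) = (F + 4*C*(3 + 2*C))² (z(C, F) = (2*(C + C)*(3 + (C + C)) + F)² = (2*(2*C)*(3 + 2*C) + F)² = (4*C*(3 + 2*C) + F)² = (F + 4*C*(3 + 2*C))²)
z(-7, 7)² = ((7 + 4*(-7)*(3 + 2*(-7)))²)² = ((7 + 4*(-7)*(3 - 14))²)² = ((7 + 4*(-7)*(-11))²)² = ((7 + 308)²)² = (315²)² = 99225² = 9845600625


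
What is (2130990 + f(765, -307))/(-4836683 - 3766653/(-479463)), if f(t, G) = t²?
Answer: -434108197515/773002258192 ≈ -0.56159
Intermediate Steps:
(2130990 + f(765, -307))/(-4836683 - 3766653/(-479463)) = (2130990 + 765²)/(-4836683 - 3766653/(-479463)) = (2130990 + 585225)/(-4836683 - 3766653*(-1/479463)) = 2716215/(-4836683 + 1255551/159821) = 2716215/(-773002258192/159821) = 2716215*(-159821/773002258192) = -434108197515/773002258192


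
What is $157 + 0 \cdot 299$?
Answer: $157$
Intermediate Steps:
$157 + 0 \cdot 299 = 157 + 0 = 157$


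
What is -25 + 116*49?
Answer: 5659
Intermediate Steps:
-25 + 116*49 = -25 + 5684 = 5659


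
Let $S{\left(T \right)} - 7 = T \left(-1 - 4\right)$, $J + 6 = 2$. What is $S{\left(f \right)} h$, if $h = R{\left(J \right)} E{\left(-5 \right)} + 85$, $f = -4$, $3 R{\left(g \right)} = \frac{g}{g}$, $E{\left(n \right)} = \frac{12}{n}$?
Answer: $\frac{11367}{5} \approx 2273.4$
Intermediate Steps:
$J = -4$ ($J = -6 + 2 = -4$)
$R{\left(g \right)} = \frac{1}{3}$ ($R{\left(g \right)} = \frac{g \frac{1}{g}}{3} = \frac{1}{3} \cdot 1 = \frac{1}{3}$)
$S{\left(T \right)} = 7 - 5 T$ ($S{\left(T \right)} = 7 + T \left(-1 - 4\right) = 7 + T \left(-5\right) = 7 - 5 T$)
$h = \frac{421}{5}$ ($h = \frac{12 \frac{1}{-5}}{3} + 85 = \frac{12 \left(- \frac{1}{5}\right)}{3} + 85 = \frac{1}{3} \left(- \frac{12}{5}\right) + 85 = - \frac{4}{5} + 85 = \frac{421}{5} \approx 84.2$)
$S{\left(f \right)} h = \left(7 - -20\right) \frac{421}{5} = \left(7 + 20\right) \frac{421}{5} = 27 \cdot \frac{421}{5} = \frac{11367}{5}$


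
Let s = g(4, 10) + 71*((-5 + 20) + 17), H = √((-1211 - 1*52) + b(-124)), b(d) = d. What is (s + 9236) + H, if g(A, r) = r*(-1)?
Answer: 11498 + I*√1387 ≈ 11498.0 + 37.242*I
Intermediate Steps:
H = I*√1387 (H = √((-1211 - 1*52) - 124) = √((-1211 - 52) - 124) = √(-1263 - 124) = √(-1387) = I*√1387 ≈ 37.242*I)
g(A, r) = -r
s = 2262 (s = -1*10 + 71*((-5 + 20) + 17) = -10 + 71*(15 + 17) = -10 + 71*32 = -10 + 2272 = 2262)
(s + 9236) + H = (2262 + 9236) + I*√1387 = 11498 + I*√1387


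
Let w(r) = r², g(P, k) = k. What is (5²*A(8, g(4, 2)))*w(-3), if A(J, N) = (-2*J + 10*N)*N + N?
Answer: 2250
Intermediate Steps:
A(J, N) = N + N*(-2*J + 10*N) (A(J, N) = N*(-2*J + 10*N) + N = N + N*(-2*J + 10*N))
(5²*A(8, g(4, 2)))*w(-3) = (5²*(2*(1 - 2*8 + 10*2)))*(-3)² = (25*(2*(1 - 16 + 20)))*9 = (25*(2*5))*9 = (25*10)*9 = 250*9 = 2250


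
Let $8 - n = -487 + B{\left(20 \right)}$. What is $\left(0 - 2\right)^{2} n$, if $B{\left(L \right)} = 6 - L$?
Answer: $2036$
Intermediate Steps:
$n = 509$ ($n = 8 - \left(-487 + \left(6 - 20\right)\right) = 8 - \left(-487 - 14\right) = 8 - -501 = 8 + 501 = 509$)
$\left(0 - 2\right)^{2} n = \left(0 - 2\right)^{2} \cdot 509 = \left(-2\right)^{2} \cdot 509 = 4 \cdot 509 = 2036$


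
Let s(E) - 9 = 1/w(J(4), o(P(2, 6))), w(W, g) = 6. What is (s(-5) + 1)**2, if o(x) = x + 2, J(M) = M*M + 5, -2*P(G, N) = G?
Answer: 3721/36 ≈ 103.36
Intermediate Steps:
P(G, N) = -G/2
J(M) = 5 + M**2 (J(M) = M**2 + 5 = 5 + M**2)
o(x) = 2 + x
s(E) = 55/6 (s(E) = 9 + 1/6 = 55/6)
(s(-5) + 1)**2 = (55/6 + 1)**2 = (61/6)**2 = 3721/36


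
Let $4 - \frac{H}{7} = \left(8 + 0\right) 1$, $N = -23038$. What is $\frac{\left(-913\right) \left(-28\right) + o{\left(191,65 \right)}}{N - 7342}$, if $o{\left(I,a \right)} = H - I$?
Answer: $- \frac{5069}{6076} \approx -0.83427$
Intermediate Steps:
$H = -28$ ($H = 28 - 7 \left(8 + 0\right) 1 = 28 - 7 \cdot 8 \cdot 1 = 28 - 56 = -28$)
$o{\left(I,a \right)} = -28 - I$
$\frac{\left(-913\right) \left(-28\right) + o{\left(191,65 \right)}}{N - 7342} = \frac{\left(-913\right) \left(-28\right) - 219}{-23038 - 7342} = \frac{25564 - 219}{-30380} = \left(25564 - 219\right) \left(- \frac{1}{30380}\right) = 25345 \left(- \frac{1}{30380}\right) = - \frac{5069}{6076}$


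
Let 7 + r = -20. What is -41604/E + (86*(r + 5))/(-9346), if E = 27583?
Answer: -168321974/128895359 ≈ -1.3059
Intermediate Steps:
r = -27 (r = -7 - 20 = -27)
-41604/E + (86*(r + 5))/(-9346) = -41604/27583 + (86*(-27 + 5))/(-9346) = -41604*1/27583 + (86*(-22))*(-1/9346) = -41604/27583 - 1892*(-1/9346) = -41604/27583 + 946/4673 = -168321974/128895359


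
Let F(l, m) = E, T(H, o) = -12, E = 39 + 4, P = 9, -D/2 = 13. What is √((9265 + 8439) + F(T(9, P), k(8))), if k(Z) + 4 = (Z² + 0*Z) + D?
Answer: √17747 ≈ 133.22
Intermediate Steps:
D = -26 (D = -2*13 = -26)
E = 43
k(Z) = -30 + Z² (k(Z) = -4 + ((Z² + 0*Z) - 26) = -4 + ((Z² + 0) - 26) = -4 + (Z² - 26) = -4 + (-26 + Z²) = -30 + Z²)
F(l, m) = 43
√((9265 + 8439) + F(T(9, P), k(8))) = √((9265 + 8439) + 43) = √(17704 + 43) = √17747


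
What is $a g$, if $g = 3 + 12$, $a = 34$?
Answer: $510$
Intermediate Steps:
$g = 15$
$a g = 34 \cdot 15 = 510$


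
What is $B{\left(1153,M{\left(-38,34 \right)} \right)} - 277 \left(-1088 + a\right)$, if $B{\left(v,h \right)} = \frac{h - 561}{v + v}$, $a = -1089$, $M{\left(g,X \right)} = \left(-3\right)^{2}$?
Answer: $\frac{695292161}{1153} \approx 6.0303 \cdot 10^{5}$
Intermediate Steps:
$M{\left(g,X \right)} = 9$
$B{\left(v,h \right)} = \frac{-561 + h}{2 v}$
$B{\left(1153,M{\left(-38,34 \right)} \right)} - 277 \left(-1088 + a\right) = \frac{-561 + 9}{2 \cdot 1153} - 277 \left(-1088 - 1089\right) = \frac{1}{2} \cdot \frac{1}{1153} \left(-552\right) - -603029 = - \frac{276}{1153} + 603029 = \frac{695292161}{1153}$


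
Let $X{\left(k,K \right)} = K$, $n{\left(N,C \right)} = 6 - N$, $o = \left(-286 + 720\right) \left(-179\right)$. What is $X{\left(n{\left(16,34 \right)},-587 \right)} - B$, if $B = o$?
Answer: $77099$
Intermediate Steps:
$o = -77686$ ($o = 434 \left(-179\right) = -77686$)
$B = -77686$
$X{\left(n{\left(16,34 \right)},-587 \right)} - B = -587 - -77686 = -587 + 77686 = 77099$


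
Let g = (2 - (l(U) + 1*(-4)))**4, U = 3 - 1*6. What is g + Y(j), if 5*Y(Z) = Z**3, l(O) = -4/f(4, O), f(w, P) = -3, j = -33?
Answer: -2718817/405 ≈ -6713.1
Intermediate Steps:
U = -3 (U = 3 - 6 = -3)
l(O) = 4/3 (l(O) = -4/(-3) = -4*(-1/3) = 4/3)
Y(Z) = Z**3/5
g = 38416/81 (g = (2 - (4/3 + 1*(-4)))**4 = (2 - (4/3 - 4))**4 = (2 - 1*(-8/3))**4 = (2 + 8/3)**4 = (14/3)**4 = 38416/81 ≈ 474.27)
g + Y(j) = 38416/81 + (1/5)*(-33)**3 = 38416/81 + (1/5)*(-35937) = 38416/81 - 35937/5 = -2718817/405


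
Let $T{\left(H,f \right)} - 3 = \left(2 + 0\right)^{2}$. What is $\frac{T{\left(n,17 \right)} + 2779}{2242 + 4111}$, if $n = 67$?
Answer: $\frac{2786}{6353} \approx 0.43853$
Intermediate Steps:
$T{\left(H,f \right)} = 7$ ($T{\left(H,f \right)} = 3 + \left(2 + 0\right)^{2} = 3 + 2^{2} = 3 + 4 = 7$)
$\frac{T{\left(n,17 \right)} + 2779}{2242 + 4111} = \frac{7 + 2779}{2242 + 4111} = \frac{2786}{6353}$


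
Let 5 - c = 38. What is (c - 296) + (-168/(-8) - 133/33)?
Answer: -10297/33 ≈ -312.03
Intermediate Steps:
c = -33 (c = 5 - 1*38 = 5 - 38 = -33)
(c - 296) + (-168/(-8) - 133/33) = (-33 - 296) + (-168/(-8) - 133/33) = -329 + (-168*(-1/8) - 133*1/33) = -329 + (21 - 133/33) = -329 + 560/33 = -10297/33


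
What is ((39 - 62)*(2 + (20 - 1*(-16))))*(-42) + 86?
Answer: 36794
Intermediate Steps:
((39 - 62)*(2 + (20 - 1*(-16))))*(-42) + 86 = -23*(2 + (20 + 16))*(-42) + 86 = -23*(2 + 36)*(-42) + 86 = -23*38*(-42) + 86 = -874*(-42) + 86 = 36708 + 86 = 36794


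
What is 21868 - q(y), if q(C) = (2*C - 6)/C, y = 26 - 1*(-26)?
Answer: 568519/26 ≈ 21866.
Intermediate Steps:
y = 52 (y = 26 + 26 = 52)
q(C) = (-6 + 2*C)/C
21868 - q(y) = 21868 - (2 - 6/52) = 21868 - (2 - 6*1/52) = 21868 - (2 - 3/26) = 21868 - 1*49/26 = 21868 - 49/26 = 568519/26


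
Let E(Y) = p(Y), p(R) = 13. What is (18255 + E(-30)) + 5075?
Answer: 23343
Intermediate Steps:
E(Y) = 13
(18255 + E(-30)) + 5075 = (18255 + 13) + 5075 = 18268 + 5075 = 23343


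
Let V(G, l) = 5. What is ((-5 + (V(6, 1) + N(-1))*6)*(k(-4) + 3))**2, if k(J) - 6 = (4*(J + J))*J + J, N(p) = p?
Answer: 6385729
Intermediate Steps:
k(J) = 6 + J + 8*J**2 (k(J) = 6 + ((4*(J + J))*J + J) = 6 + ((4*(2*J))*J + J) = 6 + ((8*J)*J + J) = 6 + (8*J**2 + J) = 6 + (J + 8*J**2) = 6 + J + 8*J**2)
((-5 + (V(6, 1) + N(-1))*6)*(k(-4) + 3))**2 = ((-5 + (5 - 1)*6)*((6 - 4 + 8*(-4)**2) + 3))**2 = ((-5 + 4*6)*((6 - 4 + 8*16) + 3))**2 = ((-5 + 24)*((6 - 4 + 128) + 3))**2 = (19*(130 + 3))**2 = (19*133)**2 = 2527**2 = 6385729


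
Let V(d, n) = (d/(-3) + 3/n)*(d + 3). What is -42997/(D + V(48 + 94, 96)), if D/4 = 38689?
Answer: -4127712/14198131 ≈ -0.29072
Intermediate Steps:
D = 154756 (D = 4*38689 = 154756)
V(d, n) = (3 + d)*(3/n - d/3) (V(d, n) = (d*(-⅓) + 3/n)*(3 + d) = (-d/3 + 3/n)*(3 + d) = (3/n - d/3)*(3 + d) = (3 + d)*(3/n - d/3))
-42997/(D + V(48 + 94, 96)) = -42997/(154756 + (⅓)*(27 + 9*(48 + 94) - 1*(48 + 94)*96*(3 + (48 + 94)))/96) = -42997/(154756 + (⅓)*(1/96)*(27 + 9*142 - 1*142*96*(3 + 142))) = -42997/(154756 + (⅓)*(1/96)*(27 + 1278 - 1*142*96*145)) = -42997/(154756 + (⅓)*(1/96)*(27 + 1278 - 1976640)) = -42997/(154756 + (⅓)*(1/96)*(-1975335)) = -42997/(154756 - 658445/96) = -42997/14198131/96 = -42997*96/14198131 = -4127712/14198131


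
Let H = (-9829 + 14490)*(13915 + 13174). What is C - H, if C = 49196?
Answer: -126212633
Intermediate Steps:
H = 126261829 (H = 4661*27089 = 126261829)
C - H = 49196 - 1*126261829 = 49196 - 126261829 = -126212633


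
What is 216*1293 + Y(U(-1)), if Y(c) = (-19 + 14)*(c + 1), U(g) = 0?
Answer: 279283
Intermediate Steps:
Y(c) = -5 - 5*c (Y(c) = -5*(1 + c) = -5 - 5*c)
216*1293 + Y(U(-1)) = 216*1293 + (-5 - 5*0) = 279288 + (-5 + 0) = 279288 - 5 = 279283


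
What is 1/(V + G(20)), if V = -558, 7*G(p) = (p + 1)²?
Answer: -1/495 ≈ -0.0020202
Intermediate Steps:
G(p) = (1 + p)²/7 (G(p) = (p + 1)²/7 = (1 + p)²/7)
1/(V + G(20)) = 1/(-558 + (1 + 20)²/7) = 1/(-558 + (⅐)*21²) = 1/(-558 + (⅐)*441) = 1/(-558 + 63) = 1/(-495) = -1/495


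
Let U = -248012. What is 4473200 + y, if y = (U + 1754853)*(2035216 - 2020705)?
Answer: 21870242951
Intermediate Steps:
y = 21865769751 (y = (-248012 + 1754853)*(2035216 - 2020705) = 1506841*14511 = 21865769751)
4473200 + y = 4473200 + 21865769751 = 21870242951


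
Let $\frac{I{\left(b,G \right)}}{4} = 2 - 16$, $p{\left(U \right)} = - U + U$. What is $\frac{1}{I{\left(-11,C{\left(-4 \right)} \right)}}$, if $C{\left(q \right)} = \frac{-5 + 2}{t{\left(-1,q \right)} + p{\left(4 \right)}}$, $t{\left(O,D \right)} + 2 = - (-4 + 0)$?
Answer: $- \frac{1}{56} \approx -0.017857$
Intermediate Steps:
$t{\left(O,D \right)} = 2$ ($t{\left(O,D \right)} = -2 - \left(-4 + 0\right) = -2 - -4 = -2 + 4 = 2$)
$p{\left(U \right)} = 0$
$C{\left(q \right)} = - \frac{3}{2}$ ($C{\left(q \right)} = \frac{-5 + 2}{2 + 0} = - \frac{3}{2}$)
$I{\left(b,G \right)} = -56$ ($I{\left(b,G \right)} = 4 \left(2 - 16\right) = 4 \left(-14\right) = -56$)
$\frac{1}{I{\left(-11,C{\left(-4 \right)} \right)}} = \frac{1}{-56} = - \frac{1}{56}$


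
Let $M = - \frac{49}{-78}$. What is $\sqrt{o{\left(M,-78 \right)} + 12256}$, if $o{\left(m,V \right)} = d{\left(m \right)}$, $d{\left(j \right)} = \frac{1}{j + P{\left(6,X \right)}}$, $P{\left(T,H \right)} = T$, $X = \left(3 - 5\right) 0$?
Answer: $\frac{\sqrt{3275934310}}{517} \approx 110.71$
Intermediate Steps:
$X = 0$ ($X = \left(-2\right) 0 = 0$)
$M = \frac{49}{78}$ ($M = \left(-49\right) \left(- \frac{1}{78}\right) = \frac{49}{78} \approx 0.62821$)
$d{\left(j \right)} = \frac{1}{6 + j}$ ($d{\left(j \right)} = \frac{1}{j + 6} = \frac{1}{6 + j}$)
$o{\left(m,V \right)} = \frac{1}{6 + m}$
$\sqrt{o{\left(M,-78 \right)} + 12256} = \sqrt{\frac{1}{6 + \frac{49}{78}} + 12256} = \sqrt{\frac{1}{\frac{517}{78}} + 12256} = \sqrt{\frac{78}{517} + 12256} = \sqrt{\frac{6336430}{517}} = \frac{\sqrt{3275934310}}{517}$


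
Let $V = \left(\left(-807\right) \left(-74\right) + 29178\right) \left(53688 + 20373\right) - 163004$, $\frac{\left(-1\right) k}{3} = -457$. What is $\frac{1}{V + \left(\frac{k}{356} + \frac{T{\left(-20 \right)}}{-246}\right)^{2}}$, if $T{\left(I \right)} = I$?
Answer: $\frac{1917388944}{12623252188115492737} \approx 1.5189 \cdot 10^{-10}$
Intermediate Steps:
$k = 1371$ ($k = \left(-3\right) \left(-457\right) = 1371$)
$V = 6583563652$ ($V = \left(59718 + 29178\right) 74061 - 163004 = 88896 \cdot 74061 - 163004 = 6583726656 - 163004 = 6583563652$)
$\frac{1}{V + \left(\frac{k}{356} + \frac{T{\left(-20 \right)}}{-246}\right)^{2}} = \frac{1}{6583563652 + \left(\frac{1371}{356} - \frac{20}{-246}\right)^{2}} = \frac{1}{6583563652 + \left(1371 \cdot \frac{1}{356} - - \frac{10}{123}\right)^{2}} = \frac{1}{6583563652 + \left(\frac{1371}{356} + \frac{10}{123}\right)^{2}} = \frac{1}{6583563652 + \left(\frac{172193}{43788}\right)^{2}} = \frac{1}{6583563652 + \frac{29650429249}{1917388944}} = \frac{1}{\frac{12623252188115492737}{1917388944}} = \frac{1917388944}{12623252188115492737}$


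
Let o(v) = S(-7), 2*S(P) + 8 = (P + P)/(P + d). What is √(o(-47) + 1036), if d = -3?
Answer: √103270/10 ≈ 32.136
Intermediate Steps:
S(P) = -4 + P/(-3 + P) (S(P) = -4 + ((P + P)/(P - 3))/2 = -4 + ((2*P)/(-3 + P))/2 = -4 + (2*P/(-3 + P))/2 = -4 + P/(-3 + P))
o(v) = -33/10 (o(v) = 3*(4 - 1*(-7))/(-3 - 7) = 3*(4 + 7)/(-10) = 3*(-⅒)*11 = -33/10)
√(o(-47) + 1036) = √(-33/10 + 1036) = √(10327/10) = √103270/10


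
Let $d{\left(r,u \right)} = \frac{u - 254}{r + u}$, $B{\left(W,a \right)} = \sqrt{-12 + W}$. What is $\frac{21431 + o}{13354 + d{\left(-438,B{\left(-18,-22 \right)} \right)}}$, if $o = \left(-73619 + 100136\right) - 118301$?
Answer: $- \frac{90136146743667}{17109865681193} - \frac{6472476 i \sqrt{30}}{17109865681193} \approx -5.2681 - 2.072 \cdot 10^{-6} i$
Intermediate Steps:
$d{\left(r,u \right)} = \frac{-254 + u}{r + u}$
$o = -91784$ ($o = 26517 - 118301 = -91784$)
$\frac{21431 + o}{13354 + d{\left(-438,B{\left(-18,-22 \right)} \right)}} = \frac{21431 - 91784}{13354 + \frac{-254 + \sqrt{-12 - 18}}{-438 + \sqrt{-12 - 18}}} = - \frac{70353}{13354 + \frac{-254 + \sqrt{-30}}{-438 + \sqrt{-30}}} = - \frac{70353}{13354 + \frac{-254 + i \sqrt{30}}{-438 + i \sqrt{30}}}$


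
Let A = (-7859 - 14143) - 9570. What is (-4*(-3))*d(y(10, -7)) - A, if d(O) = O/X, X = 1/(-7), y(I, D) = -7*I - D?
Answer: 36864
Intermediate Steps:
y(I, D) = -D - 7*I
X = -⅐ ≈ -0.14286
A = -31572 (A = -22002 - 9570 = -31572)
d(O) = -7*O (d(O) = O/(-⅐) = O*(-7) = -7*O)
(-4*(-3))*d(y(10, -7)) - A = (-4*(-3))*(-7*(-1*(-7) - 7*10)) - 1*(-31572) = 12*(-7*(7 - 70)) + 31572 = 12*(-7*(-63)) + 31572 = 12*441 + 31572 = 5292 + 31572 = 36864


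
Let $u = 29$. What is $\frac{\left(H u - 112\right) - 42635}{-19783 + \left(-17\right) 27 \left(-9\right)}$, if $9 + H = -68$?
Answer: $\frac{865}{301} \approx 2.8738$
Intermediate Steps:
$H = -77$ ($H = -9 - 68 = -77$)
$\frac{\left(H u - 112\right) - 42635}{-19783 + \left(-17\right) 27 \left(-9\right)} = \frac{\left(\left(-77\right) 29 - 112\right) - 42635}{-19783 + \left(-17\right) 27 \left(-9\right)} = \frac{\left(-2233 - 112\right) - 42635}{-19783 - -4131} = \frac{-2345 - 42635}{-19783 + 4131} = - \frac{44980}{-15652} = \left(-44980\right) \left(- \frac{1}{15652}\right) = \frac{865}{301}$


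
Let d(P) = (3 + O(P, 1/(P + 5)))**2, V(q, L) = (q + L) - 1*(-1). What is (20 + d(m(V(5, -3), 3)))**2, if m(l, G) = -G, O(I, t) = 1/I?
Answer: 59536/81 ≈ 735.01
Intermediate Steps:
V(q, L) = 1 + L + q (V(q, L) = (L + q) + 1 = 1 + L + q)
d(P) = (3 + 1/P)**2
(20 + d(m(V(5, -3), 3)))**2 = (20 + (1 + 3*(-1*3))**2/(-1*3)**2)**2 = (20 + (1 + 3*(-3))**2/(-3)**2)**2 = (20 + (1 - 9)**2/9)**2 = (20 + (1/9)*(-8)**2)**2 = (20 + (1/9)*64)**2 = (20 + 64/9)**2 = (244/9)**2 = 59536/81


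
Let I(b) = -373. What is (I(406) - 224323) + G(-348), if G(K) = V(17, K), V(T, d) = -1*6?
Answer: -224702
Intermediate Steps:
V(T, d) = -6
G(K) = -6
(I(406) - 224323) + G(-348) = (-373 - 224323) - 6 = -224696 - 6 = -224702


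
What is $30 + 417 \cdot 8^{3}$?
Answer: $213534$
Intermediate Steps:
$30 + 417 \cdot 8^{3} = 30 + 417 \cdot 512 = 30 + 213504 = 213534$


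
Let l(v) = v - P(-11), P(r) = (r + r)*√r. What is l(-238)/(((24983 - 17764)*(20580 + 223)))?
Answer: -238/150176857 + 22*I*√11/150176857 ≈ -1.5848e-6 + 4.8587e-7*I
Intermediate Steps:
P(r) = 2*r^(3/2) (P(r) = (2*r)*√r = 2*r^(3/2))
l(v) = v + 22*I*√11 (l(v) = v - 2*(-11)^(3/2) = v - 2*(-11*I*√11) = v - (-22)*I*√11 = v + 22*I*√11)
l(-238)/(((24983 - 17764)*(20580 + 223))) = (-238 + 22*I*√11)/(((24983 - 17764)*(20580 + 223))) = (-238 + 22*I*√11)/((7219*20803)) = (-238 + 22*I*√11)/150176857 = (-238 + 22*I*√11)*(1/150176857) = -238/150176857 + 22*I*√11/150176857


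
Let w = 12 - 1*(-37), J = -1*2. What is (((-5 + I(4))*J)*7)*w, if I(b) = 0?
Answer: 3430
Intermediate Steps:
J = -2
w = 49 (w = 12 + 37 = 49)
(((-5 + I(4))*J)*7)*w = (((-5 + 0)*(-2))*7)*49 = (-5*(-2)*7)*49 = (10*7)*49 = 70*49 = 3430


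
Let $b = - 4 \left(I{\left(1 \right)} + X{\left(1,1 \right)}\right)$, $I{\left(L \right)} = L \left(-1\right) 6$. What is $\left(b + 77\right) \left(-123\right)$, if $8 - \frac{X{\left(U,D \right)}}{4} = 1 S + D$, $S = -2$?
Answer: $5289$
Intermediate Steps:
$I{\left(L \right)} = - 6 L$ ($I{\left(L \right)} = - L 6 = - 6 L$)
$X{\left(U,D \right)} = 40 - 4 D$ ($X{\left(U,D \right)} = 32 - 4 \left(1 \left(-2\right) + D\right) = 32 - 4 \left(-2 + D\right) = 32 - \left(-8 + 4 D\right) = 40 - 4 D$)
$b = -120$ ($b = - 4 \left(\left(-6\right) 1 + \left(40 - 4\right)\right) = - 4 \left(-6 + \left(40 - 4\right)\right) = - 4 \left(-6 + 36\right) = \left(-4\right) 30 = -120$)
$\left(b + 77\right) \left(-123\right) = \left(-120 + 77\right) \left(-123\right) = \left(-43\right) \left(-123\right) = 5289$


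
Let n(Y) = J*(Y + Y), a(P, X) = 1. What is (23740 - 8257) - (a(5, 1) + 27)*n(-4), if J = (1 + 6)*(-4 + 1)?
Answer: 10779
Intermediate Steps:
J = -21 (J = 7*(-3) = -21)
n(Y) = -42*Y (n(Y) = -21*(Y + Y) = -42*Y)
(23740 - 8257) - (a(5, 1) + 27)*n(-4) = (23740 - 8257) - (1 + 27)*(-42*(-4)) = 15483 - 28*168 = 15483 - 1*4704 = 15483 - 4704 = 10779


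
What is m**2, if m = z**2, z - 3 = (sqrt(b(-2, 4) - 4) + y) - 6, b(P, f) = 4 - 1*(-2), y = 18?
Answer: (15 + sqrt(2))**4 ≈ 72591.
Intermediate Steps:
b(P, f) = 6 (b(P, f) = 4 + 2 = 6)
z = 15 + sqrt(2) (z = 3 + ((sqrt(6 - 4) + 18) - 6) = 3 + ((sqrt(2) + 18) - 6) = 3 + ((18 + sqrt(2)) - 6) = 3 + (12 + sqrt(2)) = 15 + sqrt(2) ≈ 16.414)
m = (15 + sqrt(2))**2 ≈ 269.43
m**2 = ((15 + sqrt(2))**2)**2 = (15 + sqrt(2))**4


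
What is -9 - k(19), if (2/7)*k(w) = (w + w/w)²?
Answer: -1409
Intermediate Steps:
k(w) = 7*(1 + w)²/2 (k(w) = 7*(w + w/w)²/2 = 7*(w + 1)²/2 = 7*(1 + w)²/2)
-9 - k(19) = -9 - 7*(1 + 19)²/2 = -9 - 7*20²/2 = -9 - 7*400/2 = -9 - 1*1400 = -9 - 1400 = -1409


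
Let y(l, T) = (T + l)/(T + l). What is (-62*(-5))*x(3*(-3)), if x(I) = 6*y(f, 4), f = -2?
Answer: 1860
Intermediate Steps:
y(l, T) = 1
x(I) = 6 (x(I) = 6*1 = 6)
(-62*(-5))*x(3*(-3)) = -62*(-5)*6 = 310*6 = 1860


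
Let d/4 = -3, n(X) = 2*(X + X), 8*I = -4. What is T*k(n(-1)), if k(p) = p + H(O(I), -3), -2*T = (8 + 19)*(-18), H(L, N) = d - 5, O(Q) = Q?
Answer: -5103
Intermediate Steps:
I = -1/2 (I = (1/8)*(-4) = -1/2 ≈ -0.50000)
n(X) = 4*X (n(X) = 2*(2*X) = 4*X)
d = -12 (d = 4*(-3) = -12)
H(L, N) = -17 (H(L, N) = -12 - 5 = -17)
T = 243 (T = -(8 + 19)*(-18)/2 = -27*(-18)/2 = -1/2*(-486) = 243)
k(p) = -17 + p (k(p) = p - 17 = -17 + p)
T*k(n(-1)) = 243*(-17 + 4*(-1)) = 243*(-17 - 4) = 243*(-21) = -5103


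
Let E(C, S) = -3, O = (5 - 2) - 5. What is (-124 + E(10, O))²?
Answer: 16129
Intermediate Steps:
O = -2 (O = 3 - 5 = -2)
(-124 + E(10, O))² = (-124 - 3)² = (-127)² = 16129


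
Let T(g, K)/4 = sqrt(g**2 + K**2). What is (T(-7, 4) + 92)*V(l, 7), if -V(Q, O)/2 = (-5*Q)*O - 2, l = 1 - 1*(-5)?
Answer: 39008 + 1696*sqrt(65) ≈ 52682.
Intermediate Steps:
l = 6 (l = 1 + 5 = 6)
V(Q, O) = 4 + 10*O*Q (V(Q, O) = -2*((-5*Q)*O - 2) = -2*(-5*O*Q - 2) = -2*(-2 - 5*O*Q) = 4 + 10*O*Q)
T(g, K) = 4*sqrt(K**2 + g**2) (T(g, K) = 4*sqrt(g**2 + K**2) = 4*sqrt(K**2 + g**2))
(T(-7, 4) + 92)*V(l, 7) = (4*sqrt(4**2 + (-7)**2) + 92)*(4 + 10*7*6) = (4*sqrt(16 + 49) + 92)*(4 + 420) = (4*sqrt(65) + 92)*424 = (92 + 4*sqrt(65))*424 = 39008 + 1696*sqrt(65)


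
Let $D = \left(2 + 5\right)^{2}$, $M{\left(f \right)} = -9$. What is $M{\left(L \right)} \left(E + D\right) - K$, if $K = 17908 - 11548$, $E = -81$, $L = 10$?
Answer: $-6072$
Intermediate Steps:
$D = 49$ ($D = 7^{2} = 49$)
$K = 6360$ ($K = 17908 - 11548 = 6360$)
$M{\left(L \right)} \left(E + D\right) - K = - 9 \left(-81 + 49\right) - 6360 = \left(-9\right) \left(-32\right) - 6360 = 288 - 6360 = -6072$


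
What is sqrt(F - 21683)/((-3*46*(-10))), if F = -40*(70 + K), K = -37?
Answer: I*sqrt(23003)/1380 ≈ 0.1099*I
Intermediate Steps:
F = -1320 (F = -40*(70 - 37) = -40*33 = -1320)
sqrt(F - 21683)/((-3*46*(-10))) = sqrt(-1320 - 21683)/((-3*46*(-10))) = sqrt(-23003)/((-138*(-10))) = (I*sqrt(23003))/1380 = (I*sqrt(23003))*(1/1380) = I*sqrt(23003)/1380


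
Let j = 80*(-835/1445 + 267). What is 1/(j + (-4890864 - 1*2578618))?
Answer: -289/2152520618 ≈ -1.3426e-7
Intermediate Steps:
j = 6159680/289 (j = 80*(-835*1/1445 + 267) = 80*(-167/289 + 267) = 80*(76996/289) = 6159680/289 ≈ 21314.)
1/(j + (-4890864 - 1*2578618)) = 1/(6159680/289 + (-4890864 - 1*2578618)) = 1/(6159680/289 + (-4890864 - 2578618)) = 1/(6159680/289 - 7469482) = 1/(-2152520618/289) = -289/2152520618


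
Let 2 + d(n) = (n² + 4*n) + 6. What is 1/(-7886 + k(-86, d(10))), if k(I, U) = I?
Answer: -1/7972 ≈ -0.00012544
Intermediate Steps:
d(n) = 4 + n² + 4*n (d(n) = -2 + ((n² + 4*n) + 6) = -2 + (6 + n² + 4*n) = 4 + n² + 4*n)
1/(-7886 + k(-86, d(10))) = 1/(-7886 - 86) = 1/(-7972) = -1/7972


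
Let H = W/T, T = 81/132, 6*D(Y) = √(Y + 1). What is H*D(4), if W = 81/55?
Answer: 2*√5/5 ≈ 0.89443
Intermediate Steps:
D(Y) = √(1 + Y)/6 (D(Y) = √(Y + 1)/6 = √(1 + Y)/6)
T = 27/44 (T = 81*(1/132) = 27/44 ≈ 0.61364)
W = 81/55 (W = 81*(1/55) = 81/55 ≈ 1.4727)
H = 12/5 (H = 81/(55*(27/44)) = (81/55)*(44/27) = 12/5 ≈ 2.4000)
H*D(4) = 12*(√(1 + 4)/6)/5 = 12*(√5/6)/5 = 2*√5/5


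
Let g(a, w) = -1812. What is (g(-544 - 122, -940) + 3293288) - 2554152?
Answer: 737324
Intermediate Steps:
(g(-544 - 122, -940) + 3293288) - 2554152 = (-1812 + 3293288) - 2554152 = 3291476 - 2554152 = 737324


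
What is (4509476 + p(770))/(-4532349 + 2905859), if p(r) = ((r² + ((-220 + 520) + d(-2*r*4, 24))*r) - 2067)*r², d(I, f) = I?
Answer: 1162486992412/813245 ≈ 1.4294e+6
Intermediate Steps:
p(r) = r²*(-2067 + r² + r*(300 - 8*r)) (p(r) = ((r² + ((-220 + 520) - 2*r*4)*r) - 2067)*r² = ((r² + (300 - 8*r)*r) - 2067)*r² = ((r² + r*(300 - 8*r)) - 2067)*r² = (-2067 + r² + r*(300 - 8*r))*r² = r²*(-2067 + r² + r*(300 - 8*r)))
(4509476 + p(770))/(-4532349 + 2905859) = (4509476 + 770²*(-2067 - 7*770² + 300*770))/(-4532349 + 2905859) = (4509476 + 592900*(-2067 - 7*592900 + 231000))/(-1626490) = (4509476 + 592900*(-2067 - 4150300 + 231000))*(-1/1626490) = (4509476 + 592900*(-3921367))*(-1/1626490) = (4509476 - 2324978494300)*(-1/1626490) = -2324973984824*(-1/1626490) = 1162486992412/813245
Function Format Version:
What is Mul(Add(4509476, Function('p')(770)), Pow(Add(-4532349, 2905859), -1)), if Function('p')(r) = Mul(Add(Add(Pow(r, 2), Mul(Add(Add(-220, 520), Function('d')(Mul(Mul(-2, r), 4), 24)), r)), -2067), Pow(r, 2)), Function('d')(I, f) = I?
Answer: Rational(1162486992412, 813245) ≈ 1.4294e+6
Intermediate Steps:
Function('p')(r) = Mul(Pow(r, 2), Add(-2067, Pow(r, 2), Mul(r, Add(300, Mul(-8, r))))) (Function('p')(r) = Mul(Add(Add(Pow(r, 2), Mul(Add(Add(-220, 520), Mul(Mul(-2, r), 4)), r)), -2067), Pow(r, 2)) = Mul(Add(Add(Pow(r, 2), Mul(Add(300, Mul(-8, r)), r)), -2067), Pow(r, 2)) = Mul(Add(Add(Pow(r, 2), Mul(r, Add(300, Mul(-8, r)))), -2067), Pow(r, 2)) = Mul(Add(-2067, Pow(r, 2), Mul(r, Add(300, Mul(-8, r)))), Pow(r, 2)) = Mul(Pow(r, 2), Add(-2067, Pow(r, 2), Mul(r, Add(300, Mul(-8, r))))))
Mul(Add(4509476, Function('p')(770)), Pow(Add(-4532349, 2905859), -1)) = Mul(Add(4509476, Mul(Pow(770, 2), Add(-2067, Mul(-7, Pow(770, 2)), Mul(300, 770)))), Pow(Add(-4532349, 2905859), -1)) = Mul(Add(4509476, Mul(592900, Add(-2067, Mul(-7, 592900), 231000))), Pow(-1626490, -1)) = Mul(Add(4509476, Mul(592900, Add(-2067, -4150300, 231000))), Rational(-1, 1626490)) = Mul(Add(4509476, Mul(592900, -3921367)), Rational(-1, 1626490)) = Mul(Add(4509476, -2324978494300), Rational(-1, 1626490)) = Mul(-2324973984824, Rational(-1, 1626490)) = Rational(1162486992412, 813245)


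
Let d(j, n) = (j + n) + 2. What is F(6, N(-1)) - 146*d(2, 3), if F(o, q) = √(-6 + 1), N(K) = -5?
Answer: -1022 + I*√5 ≈ -1022.0 + 2.2361*I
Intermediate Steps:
F(o, q) = I*√5 (F(o, q) = √(-5) = I*√5)
d(j, n) = 2 + j + n
F(6, N(-1)) - 146*d(2, 3) = I*√5 - 146*(2 + 2 + 3) = I*√5 - 146*7 = I*√5 - 1022 = -1022 + I*√5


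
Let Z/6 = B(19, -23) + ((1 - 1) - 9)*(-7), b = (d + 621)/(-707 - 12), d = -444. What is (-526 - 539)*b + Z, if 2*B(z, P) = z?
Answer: 501270/719 ≈ 697.18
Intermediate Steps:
B(z, P) = z/2
b = -177/719 (b = (-444 + 621)/(-707 - 12) = 177/(-719) = 177*(-1/719) = -177/719 ≈ -0.24618)
Z = 435 (Z = 6*((½)*19 + ((1 - 1) - 9)*(-7)) = 6*(19/2 + (0 - 9)*(-7)) = 6*(19/2 - 9*(-7)) = 6*(19/2 + 63) = 6*(145/2) = 435)
(-526 - 539)*b + Z = (-526 - 539)*(-177/719) + 435 = -1065*(-177/719) + 435 = 188505/719 + 435 = 501270/719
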